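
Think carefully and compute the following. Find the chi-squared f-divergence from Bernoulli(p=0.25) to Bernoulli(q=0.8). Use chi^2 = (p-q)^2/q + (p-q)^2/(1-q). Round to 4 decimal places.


Chi-squared divergence between Bernoulli distributions:
chi^2 = (p-q)^2/q + (p-q)^2/(1-q).
p = 0.25, q = 0.8, p-q = -0.55.
(p-q)^2 = 0.3025.
term1 = 0.3025/0.8 = 0.378125.
term2 = 0.3025/0.2 = 1.5125.
chi^2 = 0.378125 + 1.5125 = 1.8906

1.8906


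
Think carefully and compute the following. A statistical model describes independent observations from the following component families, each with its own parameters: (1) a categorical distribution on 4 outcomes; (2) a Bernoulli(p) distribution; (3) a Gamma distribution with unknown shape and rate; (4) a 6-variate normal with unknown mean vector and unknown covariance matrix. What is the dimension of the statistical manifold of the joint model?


The dimension of a statistical manifold equals the number of free
(independent) real parameters of the model. For a product of independent
blocks the parameter counts add.
- categorical on 4 outcomes (probabilities sum to 1): 4-1 = 3.
- Bernoulli (p): 1.
- Gamma (shape, rate): 2.
- 6-variate normal: 6 (mean) + 6*7/2 = 21 (symmetric covariance) = 27.
Total = 3 + 1 + 2 + 27 = 33.
Dimension = 33

33


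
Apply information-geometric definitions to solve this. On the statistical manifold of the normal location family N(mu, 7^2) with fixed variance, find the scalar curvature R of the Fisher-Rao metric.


This family has a single free parameter, so its statistical manifold
is 1-dimensional. The Riemann curvature tensor of any 1-dimensional
Riemannian manifold vanishes identically, so R = 0.

0


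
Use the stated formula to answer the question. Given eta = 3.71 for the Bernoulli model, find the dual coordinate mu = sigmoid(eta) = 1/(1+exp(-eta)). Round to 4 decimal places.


Dual coordinate (expectation parameter) for Bernoulli:
mu = 1/(1+exp(-eta)).
eta = 3.71.
exp(-eta) = exp(-3.71) = 0.024478.
mu = 1/(1+0.024478) = 0.9761

0.9761


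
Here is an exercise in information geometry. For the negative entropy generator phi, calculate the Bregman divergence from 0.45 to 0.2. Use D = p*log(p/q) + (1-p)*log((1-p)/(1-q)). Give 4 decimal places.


Bregman divergence with negative entropy generator:
D = p*log(p/q) + (1-p)*log((1-p)/(1-q)).
p = 0.45, q = 0.2.
p*log(p/q) = 0.45*log(0.45/0.2) = 0.364919.
(1-p)*log((1-p)/(1-q)) = 0.55*log(0.55/0.8) = -0.206081.
D = 0.364919 + -0.206081 = 0.1588

0.1588


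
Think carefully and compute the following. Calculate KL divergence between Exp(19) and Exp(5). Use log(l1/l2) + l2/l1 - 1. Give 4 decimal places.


KL divergence for exponential family:
KL = log(l1/l2) + l2/l1 - 1.
log(19/5) = 1.335001.
5/19 = 0.263158.
KL = 1.335001 + 0.263158 - 1 = 0.5982

0.5982


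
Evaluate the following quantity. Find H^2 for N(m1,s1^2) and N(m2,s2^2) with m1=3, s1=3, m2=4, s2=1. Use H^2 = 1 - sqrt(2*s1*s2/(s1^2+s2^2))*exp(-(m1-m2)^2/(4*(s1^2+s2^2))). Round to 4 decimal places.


Squared Hellinger distance for Gaussians:
H^2 = 1 - sqrt(2*s1*s2/(s1^2+s2^2)) * exp(-(m1-m2)^2/(4*(s1^2+s2^2))).
s1^2 = 9, s2^2 = 1, s1^2+s2^2 = 10.
sqrt(2*3*1/(10)) = 0.774597.
(m1-m2)^2 = (-1)^2 = 1.
exp(-1/(4*10)) = exp(-0.025) = 0.97531.
H^2 = 1 - 0.774597*0.97531 = 0.2445

0.2445


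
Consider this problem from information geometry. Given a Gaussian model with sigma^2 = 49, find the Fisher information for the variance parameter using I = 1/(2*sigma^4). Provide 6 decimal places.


Fisher information for variance: I(sigma^2) = 1/(2*sigma^4).
sigma^2 = 49, so sigma^4 = 2401.
I = 1/(2*2401) = 1/4802 = 0.000208

0.000208


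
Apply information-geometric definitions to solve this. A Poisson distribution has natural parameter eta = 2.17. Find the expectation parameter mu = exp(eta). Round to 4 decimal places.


Expectation parameter for Poisson exponential family:
mu = exp(eta).
eta = 2.17.
mu = exp(2.17) = 8.7583

8.7583


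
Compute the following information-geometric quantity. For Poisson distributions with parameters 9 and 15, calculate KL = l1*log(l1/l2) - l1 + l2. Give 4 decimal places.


KL divergence for Poisson:
KL = l1*log(l1/l2) - l1 + l2.
l1 = 9, l2 = 15.
log(9/15) = -0.510826.
l1*log(l1/l2) = 9 * -0.510826 = -4.597431.
KL = -4.597431 - 9 + 15 = 1.4026

1.4026


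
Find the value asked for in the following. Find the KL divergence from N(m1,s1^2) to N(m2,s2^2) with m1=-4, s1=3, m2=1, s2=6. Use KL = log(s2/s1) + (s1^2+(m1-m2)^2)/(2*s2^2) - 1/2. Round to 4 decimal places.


KL divergence between normal distributions:
KL = log(s2/s1) + (s1^2 + (m1-m2)^2)/(2*s2^2) - 1/2.
log(6/3) = 0.693147.
(3^2 + (-4-1)^2)/(2*6^2) = (9 + 25)/72 = 0.472222.
KL = 0.693147 + 0.472222 - 0.5 = 0.6654

0.6654


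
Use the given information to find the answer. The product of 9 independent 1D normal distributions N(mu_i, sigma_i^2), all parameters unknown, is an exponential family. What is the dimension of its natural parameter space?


Exponential family dimension calculation:
Each univariate normal has two natural parameters (mu/sigma^2 and -1/(2 sigma^2)).
With 9 independent components, dim = 2 * 9 = 18.

18


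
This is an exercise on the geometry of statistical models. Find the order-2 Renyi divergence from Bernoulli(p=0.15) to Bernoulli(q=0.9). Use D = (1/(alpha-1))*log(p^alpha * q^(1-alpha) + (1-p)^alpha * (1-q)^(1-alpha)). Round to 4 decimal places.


Renyi divergence of order alpha between Bernoulli distributions:
D = (1/(alpha-1))*log(p^alpha * q^(1-alpha) + (1-p)^alpha * (1-q)^(1-alpha)).
alpha = 2, p = 0.15, q = 0.9.
p^alpha * q^(1-alpha) = 0.15^2 * 0.9^-1 = 0.025.
(1-p)^alpha * (1-q)^(1-alpha) = 0.85^2 * 0.1^-1 = 7.225.
sum = 0.025 + 7.225 = 7.25.
D = (1/1)*log(7.25) = 1.9810

1.9810


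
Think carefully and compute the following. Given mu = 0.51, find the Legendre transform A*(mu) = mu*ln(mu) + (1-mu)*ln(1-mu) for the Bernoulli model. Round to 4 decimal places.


Legendre transform for Bernoulli:
A*(mu) = mu*log(mu) + (1-mu)*log(1-mu).
mu = 0.51, 1-mu = 0.49.
mu*log(mu) = 0.51*log(0.51) = -0.343406.
(1-mu)*log(1-mu) = 0.49*log(0.49) = -0.349541.
A* = -0.343406 + -0.349541 = -0.6929

-0.6929


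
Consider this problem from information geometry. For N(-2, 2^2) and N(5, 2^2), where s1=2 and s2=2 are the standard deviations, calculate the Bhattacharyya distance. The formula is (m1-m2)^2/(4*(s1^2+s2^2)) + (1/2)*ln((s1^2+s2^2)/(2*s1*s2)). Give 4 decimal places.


Bhattacharyya distance between two Gaussians:
DB = (m1-m2)^2/(4*(s1^2+s2^2)) + (1/2)*ln((s1^2+s2^2)/(2*s1*s2)).
(m1-m2)^2 = (-7)^2 = 49.
s1^2+s2^2 = 4 + 4 = 8.
term1 = 49/32 = 1.53125.
term2 = 0.5*ln(8/8.0) = 0.0.
DB = 1.53125 + 0.0 = 1.5313

1.5313


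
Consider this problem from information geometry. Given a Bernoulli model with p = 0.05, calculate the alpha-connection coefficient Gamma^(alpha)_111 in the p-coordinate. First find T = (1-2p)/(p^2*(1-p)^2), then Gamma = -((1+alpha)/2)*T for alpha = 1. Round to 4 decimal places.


Skewness (Amari-Chentsov) tensor: T = (1-2p)/(p^2*(1-p)^2).
p = 0.05, 1-2p = 0.9, p^2 = 0.0025, (1-p)^2 = 0.9025.
T = 0.9/(0.0025 * 0.9025) = 398.891967.
In the p-coordinate, Gamma^(alpha) = Gamma^(0) - (alpha/2)*T with Gamma^(0) = (1/2)*g'(p) = -T/2,
so Gamma^(alpha) = -((1+alpha)/2)*T.
alpha = 1, -(1+alpha)/2 = -1.0.
Gamma = -1.0 * 398.891967 = -398.8920

-398.8920


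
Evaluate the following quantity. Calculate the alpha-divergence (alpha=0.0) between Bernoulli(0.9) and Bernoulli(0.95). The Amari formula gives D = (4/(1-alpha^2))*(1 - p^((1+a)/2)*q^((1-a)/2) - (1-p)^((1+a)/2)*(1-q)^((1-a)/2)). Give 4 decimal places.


Amari alpha-divergence:
D = (4/(1-alpha^2))*(1 - p^((1+a)/2)*q^((1-a)/2) - (1-p)^((1+a)/2)*(1-q)^((1-a)/2)).
alpha = 0.0, p = 0.9, q = 0.95.
e1 = (1+alpha)/2 = 0.5, e2 = (1-alpha)/2 = 0.5.
t1 = p^e1 * q^e2 = 0.9^0.5 * 0.95^0.5 = 0.924662.
t2 = (1-p)^e1 * (1-q)^e2 = 0.1^0.5 * 0.05^0.5 = 0.070711.
4/(1-alpha^2) = 4.0.
D = 4.0*(1 - 0.924662 - 0.070711) = 0.0185

0.0185


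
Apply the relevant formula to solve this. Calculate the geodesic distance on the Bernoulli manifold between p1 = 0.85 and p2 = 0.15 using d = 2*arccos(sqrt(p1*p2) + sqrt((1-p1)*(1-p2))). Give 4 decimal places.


Geodesic distance on Bernoulli manifold:
d(p1,p2) = 2*arccos(sqrt(p1*p2) + sqrt((1-p1)*(1-p2))).
sqrt(p1*p2) = sqrt(0.85*0.15) = 0.357071.
sqrt((1-p1)*(1-p2)) = sqrt(0.15*0.85) = 0.357071.
arg = 0.357071 + 0.357071 = 0.714143.
d = 2*arccos(0.714143) = 1.5508

1.5508


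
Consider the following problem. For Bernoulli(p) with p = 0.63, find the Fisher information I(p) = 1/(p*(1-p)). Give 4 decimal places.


For Bernoulli(p), Fisher information is I(p) = 1/(p*(1-p)).
p = 0.63, 1-p = 0.37.
p*(1-p) = 0.2331.
I(p) = 1/0.2331 = 4.2900

4.2900


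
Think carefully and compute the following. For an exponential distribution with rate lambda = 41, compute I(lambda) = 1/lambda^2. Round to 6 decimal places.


Fisher information for exponential: I(lambda) = 1/lambda^2.
lambda = 41, lambda^2 = 1681.
I = 1/1681 = 0.000595

0.000595


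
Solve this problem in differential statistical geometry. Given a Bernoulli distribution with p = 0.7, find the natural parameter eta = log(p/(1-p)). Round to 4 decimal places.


Natural parameter for Bernoulli: eta = log(p/(1-p)).
p = 0.7, 1-p = 0.3.
p/(1-p) = 2.333333.
eta = log(2.333333) = 0.8473

0.8473


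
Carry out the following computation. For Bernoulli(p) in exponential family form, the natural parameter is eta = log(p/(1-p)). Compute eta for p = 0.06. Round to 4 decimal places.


Natural parameter for Bernoulli: eta = log(p/(1-p)).
p = 0.06, 1-p = 0.94.
p/(1-p) = 0.06383.
eta = log(0.06383) = -2.7515

-2.7515


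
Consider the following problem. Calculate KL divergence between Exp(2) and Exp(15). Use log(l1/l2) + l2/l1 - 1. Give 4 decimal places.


KL divergence for exponential family:
KL = log(l1/l2) + l2/l1 - 1.
log(2/15) = -2.014903.
15/2 = 7.5.
KL = -2.014903 + 7.5 - 1 = 4.4851

4.4851


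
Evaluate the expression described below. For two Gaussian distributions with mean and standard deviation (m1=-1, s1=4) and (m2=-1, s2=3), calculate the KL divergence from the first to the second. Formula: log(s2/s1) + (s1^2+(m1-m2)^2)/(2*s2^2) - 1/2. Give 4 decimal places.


KL divergence between normal distributions:
KL = log(s2/s1) + (s1^2 + (m1-m2)^2)/(2*s2^2) - 1/2.
log(3/4) = -0.287682.
(4^2 + (-1--1)^2)/(2*3^2) = (16 + 0)/18 = 0.888889.
KL = -0.287682 + 0.888889 - 0.5 = 0.1012

0.1012


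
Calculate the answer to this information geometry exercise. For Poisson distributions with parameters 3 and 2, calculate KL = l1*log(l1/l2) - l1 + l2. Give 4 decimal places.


KL divergence for Poisson:
KL = l1*log(l1/l2) - l1 + l2.
l1 = 3, l2 = 2.
log(3/2) = 0.405465.
l1*log(l1/l2) = 3 * 0.405465 = 1.216395.
KL = 1.216395 - 3 + 2 = 0.2164

0.2164


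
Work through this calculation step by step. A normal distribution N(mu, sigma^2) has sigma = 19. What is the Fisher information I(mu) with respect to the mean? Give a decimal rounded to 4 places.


The Fisher information for the mean of a normal distribution is I(mu) = 1/sigma^2.
sigma = 19, so sigma^2 = 361.
I(mu) = 1/361 = 0.0028

0.0028


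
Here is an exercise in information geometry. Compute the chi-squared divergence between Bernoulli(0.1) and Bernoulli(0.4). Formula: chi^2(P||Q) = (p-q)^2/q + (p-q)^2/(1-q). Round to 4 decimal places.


Chi-squared divergence between Bernoulli distributions:
chi^2 = (p-q)^2/q + (p-q)^2/(1-q).
p = 0.1, q = 0.4, p-q = -0.3.
(p-q)^2 = 0.09.
term1 = 0.09/0.4 = 0.225.
term2 = 0.09/0.6 = 0.15.
chi^2 = 0.225 + 0.15 = 0.3750

0.3750


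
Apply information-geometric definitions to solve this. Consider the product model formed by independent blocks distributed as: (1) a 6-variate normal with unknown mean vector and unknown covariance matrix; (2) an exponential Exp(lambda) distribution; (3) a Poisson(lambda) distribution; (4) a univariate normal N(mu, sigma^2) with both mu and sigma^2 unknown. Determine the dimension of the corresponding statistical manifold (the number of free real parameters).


The dimension of a statistical manifold equals the number of free
(independent) real parameters of the model. For a product of independent
blocks the parameter counts add.
- 6-variate normal: 6 (mean) + 6*7/2 = 21 (symmetric covariance) = 27.
- exponential (lambda): 1.
- Poisson (lambda): 1.
- normal (mu, sigma^2): 2.
Total = 27 + 1 + 1 + 2 = 31.
Dimension = 31

31


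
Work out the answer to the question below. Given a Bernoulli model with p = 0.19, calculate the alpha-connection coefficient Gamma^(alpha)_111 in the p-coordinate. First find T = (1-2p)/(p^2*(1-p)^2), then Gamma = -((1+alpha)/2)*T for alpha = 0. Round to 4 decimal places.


Skewness (Amari-Chentsov) tensor: T = (1-2p)/(p^2*(1-p)^2).
p = 0.19, 1-2p = 0.62, p^2 = 0.0361, (1-p)^2 = 0.6561.
T = 0.62/(0.0361 * 0.6561) = 26.176673.
In the p-coordinate, Gamma^(alpha) = Gamma^(0) - (alpha/2)*T with Gamma^(0) = (1/2)*g'(p) = -T/2,
so Gamma^(alpha) = -((1+alpha)/2)*T.
alpha = 0, -(1+alpha)/2 = -0.5.
Gamma = -0.5 * 26.176673 = -13.0883

-13.0883


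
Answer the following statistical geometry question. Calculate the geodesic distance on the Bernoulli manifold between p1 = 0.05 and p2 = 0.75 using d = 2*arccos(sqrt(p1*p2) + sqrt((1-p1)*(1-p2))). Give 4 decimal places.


Geodesic distance on Bernoulli manifold:
d(p1,p2) = 2*arccos(sqrt(p1*p2) + sqrt((1-p1)*(1-p2))).
sqrt(p1*p2) = sqrt(0.05*0.75) = 0.193649.
sqrt((1-p1)*(1-p2)) = sqrt(0.95*0.25) = 0.48734.
arg = 0.193649 + 0.48734 = 0.680989.
d = 2*arccos(0.680989) = 1.6434

1.6434


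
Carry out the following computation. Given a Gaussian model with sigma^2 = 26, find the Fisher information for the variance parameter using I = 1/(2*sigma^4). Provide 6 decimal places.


Fisher information for variance: I(sigma^2) = 1/(2*sigma^4).
sigma^2 = 26, so sigma^4 = 676.
I = 1/(2*676) = 1/1352 = 0.000740

0.000740


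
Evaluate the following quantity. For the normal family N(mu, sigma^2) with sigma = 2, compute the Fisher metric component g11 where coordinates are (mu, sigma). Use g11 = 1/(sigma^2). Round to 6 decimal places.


For the 2-parameter normal family, the Fisher metric has:
  g11 = 1/sigma^2, g22 = 2/sigma^2.
sigma = 2, sigma^2 = 4.
g11 = 0.250000

0.250000


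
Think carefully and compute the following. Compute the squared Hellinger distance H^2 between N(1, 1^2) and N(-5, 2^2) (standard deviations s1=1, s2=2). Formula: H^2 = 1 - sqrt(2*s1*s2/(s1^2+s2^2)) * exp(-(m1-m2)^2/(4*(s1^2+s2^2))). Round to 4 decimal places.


Squared Hellinger distance for Gaussians:
H^2 = 1 - sqrt(2*s1*s2/(s1^2+s2^2)) * exp(-(m1-m2)^2/(4*(s1^2+s2^2))).
s1^2 = 1, s2^2 = 4, s1^2+s2^2 = 5.
sqrt(2*1*2/(5)) = 0.894427.
(m1-m2)^2 = (6)^2 = 36.
exp(-36/(4*5)) = exp(-1.8) = 0.165299.
H^2 = 1 - 0.894427*0.165299 = 0.8522

0.8522


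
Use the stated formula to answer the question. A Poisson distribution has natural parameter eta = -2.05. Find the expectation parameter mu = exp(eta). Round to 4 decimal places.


Expectation parameter for Poisson exponential family:
mu = exp(eta).
eta = -2.05.
mu = exp(-2.05) = 0.1287

0.1287


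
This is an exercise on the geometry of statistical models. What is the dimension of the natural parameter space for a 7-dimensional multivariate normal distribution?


Exponential family dimension calculation:
For 7-dim MVN: mean has 7 params, covariance has 7*8/2 = 28 unique entries.
Total dim = 7 + 28 = 35.

35


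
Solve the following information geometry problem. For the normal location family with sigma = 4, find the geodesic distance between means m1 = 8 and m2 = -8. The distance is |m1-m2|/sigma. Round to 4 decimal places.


On the fixed-variance normal subfamily, geodesic distance = |m1-m2|/sigma.
|8 - -8| = 16.
sigma = 4.
d = 16/4 = 4.0000

4.0000


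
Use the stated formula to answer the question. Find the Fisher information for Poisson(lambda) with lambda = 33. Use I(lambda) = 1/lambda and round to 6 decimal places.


Fisher information for Poisson: I(lambda) = 1/lambda.
lambda = 33.
I(lambda) = 1/33 = 0.030303

0.030303


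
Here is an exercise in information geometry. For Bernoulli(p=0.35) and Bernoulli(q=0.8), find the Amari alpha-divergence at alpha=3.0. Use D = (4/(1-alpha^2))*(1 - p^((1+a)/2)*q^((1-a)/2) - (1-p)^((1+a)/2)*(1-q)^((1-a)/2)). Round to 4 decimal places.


Amari alpha-divergence:
D = (4/(1-alpha^2))*(1 - p^((1+a)/2)*q^((1-a)/2) - (1-p)^((1+a)/2)*(1-q)^((1-a)/2)).
alpha = 3.0, p = 0.35, q = 0.8.
e1 = (1+alpha)/2 = 2.0, e2 = (1-alpha)/2 = -1.0.
t1 = p^e1 * q^e2 = 0.35^2.0 * 0.8^-1.0 = 0.153125.
t2 = (1-p)^e1 * (1-q)^e2 = 0.65^2.0 * 0.2^-1.0 = 2.1125.
4/(1-alpha^2) = -0.5.
D = -0.5*(1 - 0.153125 - 2.1125) = 0.6328

0.6328


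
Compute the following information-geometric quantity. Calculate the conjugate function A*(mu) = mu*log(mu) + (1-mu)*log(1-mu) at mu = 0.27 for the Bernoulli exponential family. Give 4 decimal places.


Legendre transform for Bernoulli:
A*(mu) = mu*log(mu) + (1-mu)*log(1-mu).
mu = 0.27, 1-mu = 0.73.
mu*log(mu) = 0.27*log(0.27) = -0.35352.
(1-mu)*log(1-mu) = 0.73*log(0.73) = -0.229739.
A* = -0.35352 + -0.229739 = -0.5833

-0.5833


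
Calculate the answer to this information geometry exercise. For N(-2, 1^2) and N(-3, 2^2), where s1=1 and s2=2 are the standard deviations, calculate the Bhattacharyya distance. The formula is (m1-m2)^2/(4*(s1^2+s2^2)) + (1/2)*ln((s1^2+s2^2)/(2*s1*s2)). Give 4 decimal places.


Bhattacharyya distance between two Gaussians:
DB = (m1-m2)^2/(4*(s1^2+s2^2)) + (1/2)*ln((s1^2+s2^2)/(2*s1*s2)).
(m1-m2)^2 = (1)^2 = 1.
s1^2+s2^2 = 1 + 4 = 5.
term1 = 1/20 = 0.05.
term2 = 0.5*ln(5/4.0) = 0.111572.
DB = 0.05 + 0.111572 = 0.1616

0.1616


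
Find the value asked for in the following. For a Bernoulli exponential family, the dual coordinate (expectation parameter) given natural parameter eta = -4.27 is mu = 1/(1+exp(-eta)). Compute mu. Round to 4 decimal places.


Dual coordinate (expectation parameter) for Bernoulli:
mu = 1/(1+exp(-eta)).
eta = -4.27.
exp(-eta) = exp(4.27) = 71.521636.
mu = 1/(1+71.521636) = 0.0138

0.0138


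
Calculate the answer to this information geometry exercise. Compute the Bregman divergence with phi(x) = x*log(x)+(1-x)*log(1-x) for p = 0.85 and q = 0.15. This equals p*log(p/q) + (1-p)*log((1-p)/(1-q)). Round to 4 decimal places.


Bregman divergence with negative entropy generator:
D = p*log(p/q) + (1-p)*log((1-p)/(1-q)).
p = 0.85, q = 0.15.
p*log(p/q) = 0.85*log(0.85/0.15) = 1.474411.
(1-p)*log((1-p)/(1-q)) = 0.15*log(0.15/0.85) = -0.26019.
D = 1.474411 + -0.26019 = 1.2142

1.2142


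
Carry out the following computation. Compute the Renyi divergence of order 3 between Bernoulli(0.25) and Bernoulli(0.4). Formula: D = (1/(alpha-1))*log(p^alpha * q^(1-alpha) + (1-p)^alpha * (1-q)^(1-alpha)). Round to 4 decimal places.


Renyi divergence of order alpha between Bernoulli distributions:
D = (1/(alpha-1))*log(p^alpha * q^(1-alpha) + (1-p)^alpha * (1-q)^(1-alpha)).
alpha = 3, p = 0.25, q = 0.4.
p^alpha * q^(1-alpha) = 0.25^3 * 0.4^-2 = 0.097656.
(1-p)^alpha * (1-q)^(1-alpha) = 0.75^3 * 0.6^-2 = 1.171875.
sum = 0.097656 + 1.171875 = 1.269531.
D = (1/2)*log(1.269531) = 0.1193

0.1193


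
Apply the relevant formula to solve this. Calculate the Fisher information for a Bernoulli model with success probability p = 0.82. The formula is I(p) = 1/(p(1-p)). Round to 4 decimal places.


For Bernoulli(p), Fisher information is I(p) = 1/(p*(1-p)).
p = 0.82, 1-p = 0.18.
p*(1-p) = 0.1476.
I(p) = 1/0.1476 = 6.7751

6.7751


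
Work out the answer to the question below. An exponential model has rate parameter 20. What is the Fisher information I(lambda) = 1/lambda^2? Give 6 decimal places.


Fisher information for exponential: I(lambda) = 1/lambda^2.
lambda = 20, lambda^2 = 400.
I = 1/400 = 0.002500

0.002500


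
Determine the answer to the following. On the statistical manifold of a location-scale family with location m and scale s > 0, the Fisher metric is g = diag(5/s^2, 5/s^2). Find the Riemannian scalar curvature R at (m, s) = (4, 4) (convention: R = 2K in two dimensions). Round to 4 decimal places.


The metric has the form g = (A dm^2 + B ds^2)/s^2 with A = 5, B = 5.
Substitute u = sqrt(A/B)*m: g = B*(du^2 + ds^2)/s^2, i.e. B times the
Poincare upper half-plane metric, which has constant Gaussian curvature -1.
Scaling a 2D metric by a constant c divides the Gaussian curvature by c,
so K = -1/B = -1/(5) = -0.2000 everywhere (the point (m, s) = (4, 4) is irrelevant:
the curvature is constant).
Scalar curvature in dimension 2: R = 2K = -2/(5) = -0.4000.

-0.4000


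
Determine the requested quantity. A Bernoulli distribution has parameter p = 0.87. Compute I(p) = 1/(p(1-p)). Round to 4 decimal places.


For Bernoulli(p), Fisher information is I(p) = 1/(p*(1-p)).
p = 0.87, 1-p = 0.13.
p*(1-p) = 0.1131.
I(p) = 1/0.1131 = 8.8417

8.8417


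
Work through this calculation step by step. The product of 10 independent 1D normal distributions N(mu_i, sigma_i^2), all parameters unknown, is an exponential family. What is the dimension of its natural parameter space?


Exponential family dimension calculation:
Each univariate normal has two natural parameters (mu/sigma^2 and -1/(2 sigma^2)).
With 10 independent components, dim = 2 * 10 = 20.

20


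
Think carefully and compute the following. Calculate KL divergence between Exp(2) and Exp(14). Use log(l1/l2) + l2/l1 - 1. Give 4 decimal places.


KL divergence for exponential family:
KL = log(l1/l2) + l2/l1 - 1.
log(2/14) = -1.94591.
14/2 = 7.0.
KL = -1.94591 + 7.0 - 1 = 4.0541

4.0541


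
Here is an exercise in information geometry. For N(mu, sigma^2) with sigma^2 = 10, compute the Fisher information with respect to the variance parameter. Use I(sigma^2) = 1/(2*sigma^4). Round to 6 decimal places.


Fisher information for variance: I(sigma^2) = 1/(2*sigma^4).
sigma^2 = 10, so sigma^4 = 100.
I = 1/(2*100) = 1/200 = 0.005000

0.005000


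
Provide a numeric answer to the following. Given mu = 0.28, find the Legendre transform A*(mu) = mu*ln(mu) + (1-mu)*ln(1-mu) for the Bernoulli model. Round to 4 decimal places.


Legendre transform for Bernoulli:
A*(mu) = mu*log(mu) + (1-mu)*log(1-mu).
mu = 0.28, 1-mu = 0.72.
mu*log(mu) = 0.28*log(0.28) = -0.35643.
(1-mu)*log(1-mu) = 0.72*log(0.72) = -0.236523.
A* = -0.35643 + -0.236523 = -0.5930

-0.5930


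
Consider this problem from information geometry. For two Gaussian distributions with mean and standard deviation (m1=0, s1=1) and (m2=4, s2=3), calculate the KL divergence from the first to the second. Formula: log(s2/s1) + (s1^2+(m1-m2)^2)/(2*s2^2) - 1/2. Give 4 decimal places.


KL divergence between normal distributions:
KL = log(s2/s1) + (s1^2 + (m1-m2)^2)/(2*s2^2) - 1/2.
log(3/1) = 1.098612.
(1^2 + (0-4)^2)/(2*3^2) = (1 + 16)/18 = 0.944444.
KL = 1.098612 + 0.944444 - 0.5 = 1.5431

1.5431


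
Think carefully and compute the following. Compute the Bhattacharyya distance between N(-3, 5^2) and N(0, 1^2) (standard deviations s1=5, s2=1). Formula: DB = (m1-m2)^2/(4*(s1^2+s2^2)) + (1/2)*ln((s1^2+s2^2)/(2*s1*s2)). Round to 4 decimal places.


Bhattacharyya distance between two Gaussians:
DB = (m1-m2)^2/(4*(s1^2+s2^2)) + (1/2)*ln((s1^2+s2^2)/(2*s1*s2)).
(m1-m2)^2 = (-3)^2 = 9.
s1^2+s2^2 = 25 + 1 = 26.
term1 = 9/104 = 0.086538.
term2 = 0.5*ln(26/10.0) = 0.477756.
DB = 0.086538 + 0.477756 = 0.5643

0.5643


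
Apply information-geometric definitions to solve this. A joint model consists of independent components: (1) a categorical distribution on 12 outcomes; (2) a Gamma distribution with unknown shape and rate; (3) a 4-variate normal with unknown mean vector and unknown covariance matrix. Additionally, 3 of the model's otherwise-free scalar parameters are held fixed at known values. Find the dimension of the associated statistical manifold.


The dimension of a statistical manifold equals the number of free
(independent) real parameters of the model. For a product of independent
blocks the parameter counts add.
- categorical on 12 outcomes (probabilities sum to 1): 12-1 = 11.
- Gamma (shape, rate): 2.
- 4-variate normal: 4 (mean) + 4*5/2 = 10 (symmetric covariance) = 14.
Total = 11 + 2 + 14 = 27.
3 parameter(s) fixed at known values: 27 - 3 = 24.
Dimension = 24

24


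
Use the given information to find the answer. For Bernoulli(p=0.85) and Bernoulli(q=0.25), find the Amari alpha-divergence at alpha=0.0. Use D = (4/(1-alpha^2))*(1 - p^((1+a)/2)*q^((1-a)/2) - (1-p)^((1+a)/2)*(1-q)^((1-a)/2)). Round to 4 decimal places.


Amari alpha-divergence:
D = (4/(1-alpha^2))*(1 - p^((1+a)/2)*q^((1-a)/2) - (1-p)^((1+a)/2)*(1-q)^((1-a)/2)).
alpha = 0.0, p = 0.85, q = 0.25.
e1 = (1+alpha)/2 = 0.5, e2 = (1-alpha)/2 = 0.5.
t1 = p^e1 * q^e2 = 0.85^0.5 * 0.25^0.5 = 0.460977.
t2 = (1-p)^e1 * (1-q)^e2 = 0.15^0.5 * 0.75^0.5 = 0.33541.
4/(1-alpha^2) = 4.0.
D = 4.0*(1 - 0.460977 - 0.33541) = 0.8145

0.8145


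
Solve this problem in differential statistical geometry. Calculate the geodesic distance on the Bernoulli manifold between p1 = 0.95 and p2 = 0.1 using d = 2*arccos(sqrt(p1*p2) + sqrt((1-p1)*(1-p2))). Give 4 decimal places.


Geodesic distance on Bernoulli manifold:
d(p1,p2) = 2*arccos(sqrt(p1*p2) + sqrt((1-p1)*(1-p2))).
sqrt(p1*p2) = sqrt(0.95*0.1) = 0.308221.
sqrt((1-p1)*(1-p2)) = sqrt(0.05*0.9) = 0.212132.
arg = 0.308221 + 0.212132 = 0.520353.
d = 2*arccos(0.520353) = 2.0471

2.0471


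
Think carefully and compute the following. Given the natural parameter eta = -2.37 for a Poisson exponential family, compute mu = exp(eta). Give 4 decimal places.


Expectation parameter for Poisson exponential family:
mu = exp(eta).
eta = -2.37.
mu = exp(-2.37) = 0.0935

0.0935


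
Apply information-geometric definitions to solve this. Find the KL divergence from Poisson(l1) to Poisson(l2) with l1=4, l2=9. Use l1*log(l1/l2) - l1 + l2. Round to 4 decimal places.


KL divergence for Poisson:
KL = l1*log(l1/l2) - l1 + l2.
l1 = 4, l2 = 9.
log(4/9) = -0.81093.
l1*log(l1/l2) = 4 * -0.81093 = -3.243721.
KL = -3.243721 - 4 + 9 = 1.7563

1.7563


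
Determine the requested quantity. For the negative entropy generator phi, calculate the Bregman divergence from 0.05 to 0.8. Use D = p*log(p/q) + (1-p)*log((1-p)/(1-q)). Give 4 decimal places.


Bregman divergence with negative entropy generator:
D = p*log(p/q) + (1-p)*log((1-p)/(1-q)).
p = 0.05, q = 0.8.
p*log(p/q) = 0.05*log(0.05/0.8) = -0.138629.
(1-p)*log((1-p)/(1-q)) = 0.95*log(0.95/0.2) = 1.480237.
D = -0.138629 + 1.480237 = 1.3416

1.3416


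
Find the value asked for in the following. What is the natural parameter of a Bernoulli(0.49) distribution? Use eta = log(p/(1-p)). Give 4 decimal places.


Natural parameter for Bernoulli: eta = log(p/(1-p)).
p = 0.49, 1-p = 0.51.
p/(1-p) = 0.960784.
eta = log(0.960784) = -0.0400

-0.0400


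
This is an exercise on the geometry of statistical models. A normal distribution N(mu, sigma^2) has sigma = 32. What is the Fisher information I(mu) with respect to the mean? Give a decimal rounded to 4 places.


The Fisher information for the mean of a normal distribution is I(mu) = 1/sigma^2.
sigma = 32, so sigma^2 = 1024.
I(mu) = 1/1024 = 0.0010

0.0010


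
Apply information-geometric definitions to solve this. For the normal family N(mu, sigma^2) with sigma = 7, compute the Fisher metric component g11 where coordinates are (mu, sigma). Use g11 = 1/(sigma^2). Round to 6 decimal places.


For the 2-parameter normal family, the Fisher metric has:
  g11 = 1/sigma^2, g22 = 2/sigma^2.
sigma = 7, sigma^2 = 49.
g11 = 0.020408

0.020408


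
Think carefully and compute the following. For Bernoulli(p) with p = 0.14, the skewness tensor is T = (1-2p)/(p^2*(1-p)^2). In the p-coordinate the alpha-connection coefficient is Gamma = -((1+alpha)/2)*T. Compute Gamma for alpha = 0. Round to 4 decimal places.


Skewness (Amari-Chentsov) tensor: T = (1-2p)/(p^2*(1-p)^2).
p = 0.14, 1-2p = 0.72, p^2 = 0.0196, (1-p)^2 = 0.7396.
T = 0.72/(0.0196 * 0.7396) = 49.668326.
In the p-coordinate, Gamma^(alpha) = Gamma^(0) - (alpha/2)*T with Gamma^(0) = (1/2)*g'(p) = -T/2,
so Gamma^(alpha) = -((1+alpha)/2)*T.
alpha = 0, -(1+alpha)/2 = -0.5.
Gamma = -0.5 * 49.668326 = -24.8342

-24.8342


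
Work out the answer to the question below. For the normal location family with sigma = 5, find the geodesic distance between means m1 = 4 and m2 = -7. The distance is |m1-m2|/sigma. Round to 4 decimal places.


On the fixed-variance normal subfamily, geodesic distance = |m1-m2|/sigma.
|4 - -7| = 11.
sigma = 5.
d = 11/5 = 2.2000

2.2000


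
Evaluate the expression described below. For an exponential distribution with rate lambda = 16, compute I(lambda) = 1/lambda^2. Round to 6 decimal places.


Fisher information for exponential: I(lambda) = 1/lambda^2.
lambda = 16, lambda^2 = 256.
I = 1/256 = 0.003906

0.003906


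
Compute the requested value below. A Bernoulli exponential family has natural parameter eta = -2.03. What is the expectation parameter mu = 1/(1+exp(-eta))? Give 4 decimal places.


Dual coordinate (expectation parameter) for Bernoulli:
mu = 1/(1+exp(-eta)).
eta = -2.03.
exp(-eta) = exp(2.03) = 7.614086.
mu = 1/(1+7.614086) = 0.1161

0.1161


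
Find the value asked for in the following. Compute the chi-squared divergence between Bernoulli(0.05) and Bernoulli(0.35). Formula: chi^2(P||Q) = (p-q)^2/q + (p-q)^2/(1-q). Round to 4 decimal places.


Chi-squared divergence between Bernoulli distributions:
chi^2 = (p-q)^2/q + (p-q)^2/(1-q).
p = 0.05, q = 0.35, p-q = -0.3.
(p-q)^2 = 0.09.
term1 = 0.09/0.35 = 0.257143.
term2 = 0.09/0.65 = 0.138462.
chi^2 = 0.257143 + 0.138462 = 0.3956

0.3956


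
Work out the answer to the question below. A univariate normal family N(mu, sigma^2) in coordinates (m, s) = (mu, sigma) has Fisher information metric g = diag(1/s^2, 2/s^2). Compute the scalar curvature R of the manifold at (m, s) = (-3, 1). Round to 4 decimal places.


The metric has the form g = (A dm^2 + B ds^2)/s^2 with A = 1, B = 2.
Substitute u = sqrt(A/B)*m: g = B*(du^2 + ds^2)/s^2, i.e. B times the
Poincare upper half-plane metric, which has constant Gaussian curvature -1.
Scaling a 2D metric by a constant c divides the Gaussian curvature by c,
so K = -1/B = -1/(2) = -0.5000 everywhere (the point (m, s) = (-3, 1) is irrelevant:
the curvature is constant).
Scalar curvature in dimension 2: R = 2K = -2/(2) = -1.0000.

-1.0000


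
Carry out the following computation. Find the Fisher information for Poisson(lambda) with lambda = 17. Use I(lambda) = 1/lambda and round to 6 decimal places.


Fisher information for Poisson: I(lambda) = 1/lambda.
lambda = 17.
I(lambda) = 1/17 = 0.058824

0.058824


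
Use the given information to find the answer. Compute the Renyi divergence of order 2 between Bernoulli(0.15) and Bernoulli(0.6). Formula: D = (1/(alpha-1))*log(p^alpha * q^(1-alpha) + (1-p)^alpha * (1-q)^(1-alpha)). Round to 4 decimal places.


Renyi divergence of order alpha between Bernoulli distributions:
D = (1/(alpha-1))*log(p^alpha * q^(1-alpha) + (1-p)^alpha * (1-q)^(1-alpha)).
alpha = 2, p = 0.15, q = 0.6.
p^alpha * q^(1-alpha) = 0.15^2 * 0.6^-1 = 0.0375.
(1-p)^alpha * (1-q)^(1-alpha) = 0.85^2 * 0.4^-1 = 1.80625.
sum = 0.0375 + 1.80625 = 1.84375.
D = (1/1)*log(1.84375) = 0.6118

0.6118


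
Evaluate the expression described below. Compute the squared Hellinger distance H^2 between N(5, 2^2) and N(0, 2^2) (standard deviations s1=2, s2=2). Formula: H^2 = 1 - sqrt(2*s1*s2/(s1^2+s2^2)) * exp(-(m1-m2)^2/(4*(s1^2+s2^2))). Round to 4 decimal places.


Squared Hellinger distance for Gaussians:
H^2 = 1 - sqrt(2*s1*s2/(s1^2+s2^2)) * exp(-(m1-m2)^2/(4*(s1^2+s2^2))).
s1^2 = 4, s2^2 = 4, s1^2+s2^2 = 8.
sqrt(2*2*2/(8)) = 1.0.
(m1-m2)^2 = (5)^2 = 25.
exp(-25/(4*8)) = exp(-0.78125) = 0.457833.
H^2 = 1 - 1.0*0.457833 = 0.5422

0.5422


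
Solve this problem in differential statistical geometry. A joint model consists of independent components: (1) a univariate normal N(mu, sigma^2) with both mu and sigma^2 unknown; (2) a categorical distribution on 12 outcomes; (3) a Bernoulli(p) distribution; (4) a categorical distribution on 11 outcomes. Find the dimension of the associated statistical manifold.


The dimension of a statistical manifold equals the number of free
(independent) real parameters of the model. For a product of independent
blocks the parameter counts add.
- normal (mu, sigma^2): 2.
- categorical on 12 outcomes (probabilities sum to 1): 12-1 = 11.
- Bernoulli (p): 1.
- categorical on 11 outcomes (probabilities sum to 1): 11-1 = 10.
Total = 2 + 11 + 1 + 10 = 24.
Dimension = 24

24


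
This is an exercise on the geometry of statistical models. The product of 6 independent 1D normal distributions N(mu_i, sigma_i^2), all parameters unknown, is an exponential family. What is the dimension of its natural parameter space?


Exponential family dimension calculation:
Each univariate normal has two natural parameters (mu/sigma^2 and -1/(2 sigma^2)).
With 6 independent components, dim = 2 * 6 = 12.

12


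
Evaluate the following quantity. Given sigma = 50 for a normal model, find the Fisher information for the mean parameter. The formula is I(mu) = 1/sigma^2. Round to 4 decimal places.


The Fisher information for the mean of a normal distribution is I(mu) = 1/sigma^2.
sigma = 50, so sigma^2 = 2500.
I(mu) = 1/2500 = 0.0004

0.0004


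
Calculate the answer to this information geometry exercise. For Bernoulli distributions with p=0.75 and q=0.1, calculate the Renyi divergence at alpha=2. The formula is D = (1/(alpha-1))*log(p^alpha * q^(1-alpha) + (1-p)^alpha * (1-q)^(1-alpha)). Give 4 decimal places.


Renyi divergence of order alpha between Bernoulli distributions:
D = (1/(alpha-1))*log(p^alpha * q^(1-alpha) + (1-p)^alpha * (1-q)^(1-alpha)).
alpha = 2, p = 0.75, q = 0.1.
p^alpha * q^(1-alpha) = 0.75^2 * 0.1^-1 = 5.625.
(1-p)^alpha * (1-q)^(1-alpha) = 0.25^2 * 0.9^-1 = 0.069444.
sum = 5.625 + 0.069444 = 5.694444.
D = (1/1)*log(5.694444) = 1.7395

1.7395


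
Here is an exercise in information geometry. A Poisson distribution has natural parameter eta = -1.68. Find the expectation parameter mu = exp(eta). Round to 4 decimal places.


Expectation parameter for Poisson exponential family:
mu = exp(eta).
eta = -1.68.
mu = exp(-1.68) = 0.1864

0.1864


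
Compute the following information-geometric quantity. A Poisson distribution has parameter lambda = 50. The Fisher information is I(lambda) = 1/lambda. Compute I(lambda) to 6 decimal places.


Fisher information for Poisson: I(lambda) = 1/lambda.
lambda = 50.
I(lambda) = 1/50 = 0.020000

0.020000


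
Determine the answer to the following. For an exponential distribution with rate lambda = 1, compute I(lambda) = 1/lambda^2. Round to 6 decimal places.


Fisher information for exponential: I(lambda) = 1/lambda^2.
lambda = 1, lambda^2 = 1.
I = 1/1 = 1.000000

1.000000


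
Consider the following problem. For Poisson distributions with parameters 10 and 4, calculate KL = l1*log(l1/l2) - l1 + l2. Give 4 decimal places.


KL divergence for Poisson:
KL = l1*log(l1/l2) - l1 + l2.
l1 = 10, l2 = 4.
log(10/4) = 0.916291.
l1*log(l1/l2) = 10 * 0.916291 = 9.162907.
KL = 9.162907 - 10 + 4 = 3.1629

3.1629


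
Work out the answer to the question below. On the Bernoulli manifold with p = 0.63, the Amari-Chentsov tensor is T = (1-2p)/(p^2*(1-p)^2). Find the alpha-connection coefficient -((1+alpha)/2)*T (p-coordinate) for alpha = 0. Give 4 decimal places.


Skewness (Amari-Chentsov) tensor: T = (1-2p)/(p^2*(1-p)^2).
p = 0.63, 1-2p = -0.26, p^2 = 0.3969, (1-p)^2 = 0.1369.
T = -0.26/(0.3969 * 0.1369) = -4.785076.
In the p-coordinate, Gamma^(alpha) = Gamma^(0) - (alpha/2)*T with Gamma^(0) = (1/2)*g'(p) = -T/2,
so Gamma^(alpha) = -((1+alpha)/2)*T.
alpha = 0, -(1+alpha)/2 = -0.5.
Gamma = -0.5 * -4.785076 = 2.3925

2.3925


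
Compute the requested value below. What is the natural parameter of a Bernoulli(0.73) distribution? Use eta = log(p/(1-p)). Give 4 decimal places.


Natural parameter for Bernoulli: eta = log(p/(1-p)).
p = 0.73, 1-p = 0.27.
p/(1-p) = 2.703704.
eta = log(2.703704) = 0.9946

0.9946


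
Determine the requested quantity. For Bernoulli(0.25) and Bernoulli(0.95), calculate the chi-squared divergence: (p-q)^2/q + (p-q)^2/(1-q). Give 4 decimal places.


Chi-squared divergence between Bernoulli distributions:
chi^2 = (p-q)^2/q + (p-q)^2/(1-q).
p = 0.25, q = 0.95, p-q = -0.7.
(p-q)^2 = 0.49.
term1 = 0.49/0.95 = 0.515789.
term2 = 0.49/0.05 = 9.8.
chi^2 = 0.515789 + 9.8 = 10.3158

10.3158


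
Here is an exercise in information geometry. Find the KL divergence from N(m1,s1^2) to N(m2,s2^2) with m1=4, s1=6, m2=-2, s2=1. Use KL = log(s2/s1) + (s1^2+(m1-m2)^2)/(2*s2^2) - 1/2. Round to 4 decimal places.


KL divergence between normal distributions:
KL = log(s2/s1) + (s1^2 + (m1-m2)^2)/(2*s2^2) - 1/2.
log(1/6) = -1.791759.
(6^2 + (4--2)^2)/(2*1^2) = (36 + 36)/2 = 36.0.
KL = -1.791759 + 36.0 - 0.5 = 33.7082

33.7082


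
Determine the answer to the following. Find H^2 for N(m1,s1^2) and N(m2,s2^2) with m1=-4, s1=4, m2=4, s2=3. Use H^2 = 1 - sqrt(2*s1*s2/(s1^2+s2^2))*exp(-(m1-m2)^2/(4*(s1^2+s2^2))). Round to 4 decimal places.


Squared Hellinger distance for Gaussians:
H^2 = 1 - sqrt(2*s1*s2/(s1^2+s2^2)) * exp(-(m1-m2)^2/(4*(s1^2+s2^2))).
s1^2 = 16, s2^2 = 9, s1^2+s2^2 = 25.
sqrt(2*4*3/(25)) = 0.979796.
(m1-m2)^2 = (-8)^2 = 64.
exp(-64/(4*25)) = exp(-0.64) = 0.527292.
H^2 = 1 - 0.979796*0.527292 = 0.4834

0.4834


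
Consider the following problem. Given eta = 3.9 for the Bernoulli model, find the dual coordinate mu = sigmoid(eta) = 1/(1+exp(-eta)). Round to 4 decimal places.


Dual coordinate (expectation parameter) for Bernoulli:
mu = 1/(1+exp(-eta)).
eta = 3.9.
exp(-eta) = exp(-3.9) = 0.020242.
mu = 1/(1+0.020242) = 0.9802

0.9802


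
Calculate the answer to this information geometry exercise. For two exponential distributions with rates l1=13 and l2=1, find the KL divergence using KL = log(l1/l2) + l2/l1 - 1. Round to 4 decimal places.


KL divergence for exponential family:
KL = log(l1/l2) + l2/l1 - 1.
log(13/1) = 2.564949.
1/13 = 0.076923.
KL = 2.564949 + 0.076923 - 1 = 1.6419

1.6419


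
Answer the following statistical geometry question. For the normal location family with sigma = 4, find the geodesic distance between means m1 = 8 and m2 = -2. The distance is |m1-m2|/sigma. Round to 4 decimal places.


On the fixed-variance normal subfamily, geodesic distance = |m1-m2|/sigma.
|8 - -2| = 10.
sigma = 4.
d = 10/4 = 2.5000

2.5000


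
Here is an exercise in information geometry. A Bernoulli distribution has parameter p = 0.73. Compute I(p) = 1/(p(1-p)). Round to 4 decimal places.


For Bernoulli(p), Fisher information is I(p) = 1/(p*(1-p)).
p = 0.73, 1-p = 0.27.
p*(1-p) = 0.1971.
I(p) = 1/0.1971 = 5.0736

5.0736


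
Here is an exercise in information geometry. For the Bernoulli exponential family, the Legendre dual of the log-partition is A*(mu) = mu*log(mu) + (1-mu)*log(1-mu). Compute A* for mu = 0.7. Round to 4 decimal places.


Legendre transform for Bernoulli:
A*(mu) = mu*log(mu) + (1-mu)*log(1-mu).
mu = 0.7, 1-mu = 0.3.
mu*log(mu) = 0.7*log(0.7) = -0.249672.
(1-mu)*log(1-mu) = 0.3*log(0.3) = -0.361192.
A* = -0.249672 + -0.361192 = -0.6109

-0.6109


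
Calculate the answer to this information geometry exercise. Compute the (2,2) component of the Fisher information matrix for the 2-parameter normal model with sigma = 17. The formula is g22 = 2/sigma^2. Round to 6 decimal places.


For the 2-parameter normal family, the Fisher metric has:
  g11 = 1/sigma^2, g22 = 2/sigma^2.
sigma = 17, sigma^2 = 289.
g22 = 0.006920

0.006920


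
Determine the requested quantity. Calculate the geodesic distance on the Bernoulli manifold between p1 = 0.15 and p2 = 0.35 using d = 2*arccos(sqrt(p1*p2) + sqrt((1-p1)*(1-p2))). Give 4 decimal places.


Geodesic distance on Bernoulli manifold:
d(p1,p2) = 2*arccos(sqrt(p1*p2) + sqrt((1-p1)*(1-p2))).
sqrt(p1*p2) = sqrt(0.15*0.35) = 0.229129.
sqrt((1-p1)*(1-p2)) = sqrt(0.85*0.65) = 0.743303.
arg = 0.229129 + 0.743303 = 0.972432.
d = 2*arccos(0.972432) = 0.4707

0.4707
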